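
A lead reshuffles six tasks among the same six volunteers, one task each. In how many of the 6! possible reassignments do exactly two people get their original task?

135

Choose which 2 of the 6 are fixed: C(6,2) = 15.
The remaining 4 must be deranged: !4 = 9.
Total: 15 × 9 = 135.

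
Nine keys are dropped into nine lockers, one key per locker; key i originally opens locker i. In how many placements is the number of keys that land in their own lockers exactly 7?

Pick the 7 fixed positions: C(9,7) = 36 ways.
The other 2 form a derangement: !2 = 1.
Total: 36 × 1 = 36.

36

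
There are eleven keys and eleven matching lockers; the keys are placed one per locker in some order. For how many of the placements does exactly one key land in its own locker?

Pick the single fixed position: C(11,1) = 11 ways.
The other 10 form a derangement: !10 = 1334961.
Total: 11 × 1334961 = 14684571.

14684571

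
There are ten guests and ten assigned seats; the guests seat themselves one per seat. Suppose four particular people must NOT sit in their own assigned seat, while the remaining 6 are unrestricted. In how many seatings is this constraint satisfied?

Let A_j be the event that the j-th constrained one is fixed. By inclusion-exclusion over the 4 events:
Σ_{j=0}^{4} (-1)^j C(4,j)(10-j)!
= C(4,0)·10! - C(4,1)·9! + C(4,2)·8! - C(4,3)·7! + C(4,4)·6!
= 3628800 - 1451520 + 241920 - 20160 + 720
= 2399760

2399760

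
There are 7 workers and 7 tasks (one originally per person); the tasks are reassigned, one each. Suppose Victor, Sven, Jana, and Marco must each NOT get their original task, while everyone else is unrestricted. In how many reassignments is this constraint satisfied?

2790

Let A_j be the event that the j-th constrained one is fixed. By inclusion-exclusion over the 4 events:
Σ_{j=0}^{4} (-1)^j C(4,j)(7-j)!
= C(4,0)·7! - C(4,1)·6! + C(4,2)·5! - C(4,3)·4! + C(4,4)·3!
= 5040 - 2880 + 720 - 96 + 6
= 2790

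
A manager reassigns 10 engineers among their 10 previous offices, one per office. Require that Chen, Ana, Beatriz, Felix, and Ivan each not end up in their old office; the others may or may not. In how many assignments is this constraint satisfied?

Let A_j be the event that the j-th constrained one is fixed. By inclusion-exclusion over the 5 events:
Σ_{j=0}^{5} (-1)^j C(5,j)(10-j)!
= C(5,0)·10! - C(5,1)·9! + C(5,2)·8! - C(5,3)·7! + C(5,4)·6! - C(5,5)·5!
= 3628800 - 1814400 + 403200 - 50400 + 3600 - 120
= 2170680

2170680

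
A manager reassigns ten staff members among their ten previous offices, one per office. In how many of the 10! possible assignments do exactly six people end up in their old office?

1890

Choose which 6 of the 10 are fixed: C(10,6) = 210.
The other 4 form a derangement: !4 = 9.
Total: 210 × 9 = 1890.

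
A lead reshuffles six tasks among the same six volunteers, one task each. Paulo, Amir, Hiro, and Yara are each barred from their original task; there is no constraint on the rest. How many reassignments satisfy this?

Inclusion-exclusion on the 4 forbidden self-matches:
Σ_{j=0}^{4} (-1)^j C(4,j)(6-j)!
= C(4,0)·6! - C(4,1)·5! + C(4,2)·4! - C(4,3)·3! + C(4,4)·2!
= 720 - 480 + 144 - 24 + 2
= 362

362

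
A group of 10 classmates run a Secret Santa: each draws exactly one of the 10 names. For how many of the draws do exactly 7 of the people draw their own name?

240

Pick the 7 fixed positions: C(10,7) = 120 ways.
The remaining 3 must be deranged: !3 = 2.
Total: 120 × 2 = 240.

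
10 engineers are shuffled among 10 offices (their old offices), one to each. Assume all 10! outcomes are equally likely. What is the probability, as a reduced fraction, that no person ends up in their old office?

Favorable outcomes: !10 = 1334961.
Total outcomes: 10! = 3628800.
Probability = 1334961/3628800 = 16481/44800.

16481/44800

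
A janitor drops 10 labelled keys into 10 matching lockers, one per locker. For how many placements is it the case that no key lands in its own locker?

The number of derangements of 10 is !10 = Σ_{k=0}^{10} (-1)^k·10!/k!
= 10! - 10!/1! + 10!/2! - 10!/3! + 10!/4! - 10!/5! + 10!/6! - 10!/7! + 10!/8! - 10!/9! + 10!/10!
= 3628800 - 3628800 + 1814400 - 604800 + 151200 - 30240 + 5040 - 720 + 90 - 10 + 1
= 1334961

1334961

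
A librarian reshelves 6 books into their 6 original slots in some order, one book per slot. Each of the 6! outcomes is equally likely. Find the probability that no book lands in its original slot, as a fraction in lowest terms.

Favorable outcomes: !6 = 265.
Total outcomes: 6! = 720.
Probability = 265/720 = 53/144.

53/144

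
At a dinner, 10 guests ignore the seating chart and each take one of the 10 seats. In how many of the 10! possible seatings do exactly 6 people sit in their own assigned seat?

1890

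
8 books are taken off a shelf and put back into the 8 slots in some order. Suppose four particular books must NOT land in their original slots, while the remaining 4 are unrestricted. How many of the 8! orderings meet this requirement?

24024

Let A_j be the event that the j-th constrained one is fixed. By inclusion-exclusion over the 4 events:
Σ_{j=0}^{4} (-1)^j C(4,j)(8-j)!
= C(4,0)·8! - C(4,1)·7! + C(4,2)·6! - C(4,3)·5! + C(4,4)·4!
= 40320 - 20160 + 4320 - 480 + 24
= 24024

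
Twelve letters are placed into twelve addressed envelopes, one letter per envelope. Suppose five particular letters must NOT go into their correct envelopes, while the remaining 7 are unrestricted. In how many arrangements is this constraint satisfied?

312273360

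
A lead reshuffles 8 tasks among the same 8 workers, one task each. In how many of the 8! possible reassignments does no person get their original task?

Recurrence: !8 = 7·(!7 + !6).
!8 = 7·(1854 + 265) = 7·2119 = 14833

14833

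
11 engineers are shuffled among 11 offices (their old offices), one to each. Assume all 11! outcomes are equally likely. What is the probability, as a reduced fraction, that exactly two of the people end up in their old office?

Favorable outcomes: C(11,2)·!9 = 55·133496 = 7342280.
Total outcomes: 11! = 39916800.
Probability = 7342280/39916800 = 16687/90720.

16687/90720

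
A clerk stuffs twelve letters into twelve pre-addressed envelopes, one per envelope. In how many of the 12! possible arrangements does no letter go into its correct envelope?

176214841

!12 = 12! · Σ_{k=0}^{12} (-1)^k/k!
= 12! - 12!/1! + 12!/2! - 12!/3! + 12!/4! - 12!/5! + 12!/6! - 12!/7! + 12!/8! - 12!/9! + 12!/10! - 12!/11! + 12!/12!
= 479001600 - 479001600 + 239500800 - 79833600 + 19958400 - 3991680 + 665280 - 95040 + 11880 - 1320 + 132 - 12 + 1
= 176214841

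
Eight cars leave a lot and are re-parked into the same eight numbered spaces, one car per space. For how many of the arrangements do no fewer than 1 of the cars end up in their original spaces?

25487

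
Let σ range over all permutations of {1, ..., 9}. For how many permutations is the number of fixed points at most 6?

362843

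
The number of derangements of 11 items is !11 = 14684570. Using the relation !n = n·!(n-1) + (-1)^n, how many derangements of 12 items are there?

!12 = 12·14684570 + 1 = 176214841.

176214841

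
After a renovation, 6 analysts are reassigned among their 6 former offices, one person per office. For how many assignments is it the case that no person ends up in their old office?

Use !n = (n-1)(!(n-1) + !(n-2)).
!6 = 5·(44 + 9) = 5·53 = 265

265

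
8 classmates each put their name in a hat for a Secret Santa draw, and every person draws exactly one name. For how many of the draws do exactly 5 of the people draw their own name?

Choose which 5 of the 8 are fixed: C(8,5) = 56.
The other 3 form a derangement: !3 = 2.
Total: 56 × 2 = 112.

112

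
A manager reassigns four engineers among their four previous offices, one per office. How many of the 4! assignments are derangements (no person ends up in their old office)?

9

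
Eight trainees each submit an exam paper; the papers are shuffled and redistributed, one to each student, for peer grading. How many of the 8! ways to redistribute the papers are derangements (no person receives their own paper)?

By inclusion-exclusion, !8 = Σ (-1)^k · 8!/k! for k=0..8
= 8! - 8!/1! + 8!/2! - 8!/3! + 8!/4! - 8!/5! + 8!/6! - 8!/7! + 8!/8!
= 40320 - 40320 + 20160 - 6720 + 1680 - 336 + 56 - 8 + 1
= 14833

14833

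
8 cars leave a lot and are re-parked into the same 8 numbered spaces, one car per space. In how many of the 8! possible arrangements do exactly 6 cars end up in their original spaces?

28

Pick the 6 fixed positions: C(8,6) = 28 ways.
The other 2 form a derangement: !2 = 1.
Total: 28 × 1 = 28.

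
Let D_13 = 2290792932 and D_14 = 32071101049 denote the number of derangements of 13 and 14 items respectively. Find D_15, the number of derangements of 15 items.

481066515734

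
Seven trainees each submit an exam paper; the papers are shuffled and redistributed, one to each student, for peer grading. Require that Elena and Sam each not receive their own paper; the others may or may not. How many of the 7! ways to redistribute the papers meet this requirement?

Let A_j be the event that the j-th constrained one is fixed. By inclusion-exclusion over the 2 events:
Σ_{j=0}^{2} (-1)^j C(2,j)(7-j)!
= C(2,0)·7! - C(2,1)·6! + C(2,2)·5!
= 5040 - 1440 + 120
= 3720

3720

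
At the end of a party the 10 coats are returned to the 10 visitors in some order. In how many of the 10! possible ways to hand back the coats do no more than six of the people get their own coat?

3628514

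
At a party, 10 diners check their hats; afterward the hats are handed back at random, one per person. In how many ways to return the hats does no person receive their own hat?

Recurrence: !10 = 9·(!9 + !8).
!10 = 9·(133496 + 14833) = 9·148329 = 1334961

1334961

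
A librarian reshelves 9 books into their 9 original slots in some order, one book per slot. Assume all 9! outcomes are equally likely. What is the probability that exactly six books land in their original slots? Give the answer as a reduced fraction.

Favorable outcomes: C(9,6)·!3 = 84·2 = 168.
Total outcomes: 9! = 362880.
Probability = 168/362880 = 1/2160.

1/2160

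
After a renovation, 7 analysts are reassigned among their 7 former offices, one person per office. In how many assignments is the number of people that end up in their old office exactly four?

70

Pick the 4 fixed positions: C(7,4) = 35 ways.
The remaining 3 must be deranged: !3 = 2.
Total: 35 × 2 = 70.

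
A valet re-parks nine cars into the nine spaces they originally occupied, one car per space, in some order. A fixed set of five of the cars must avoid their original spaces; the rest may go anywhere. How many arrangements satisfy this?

205056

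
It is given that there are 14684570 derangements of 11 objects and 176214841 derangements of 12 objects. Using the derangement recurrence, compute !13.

2290792932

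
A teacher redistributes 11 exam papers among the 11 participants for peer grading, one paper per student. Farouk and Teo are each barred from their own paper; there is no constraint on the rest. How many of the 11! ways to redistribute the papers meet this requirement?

33022080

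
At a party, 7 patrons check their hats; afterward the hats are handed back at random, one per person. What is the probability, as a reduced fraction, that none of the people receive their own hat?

Favorable outcomes: !7 = 1854.
Total outcomes: 7! = 5040.
Probability = 1854/5040 = 103/280.

103/280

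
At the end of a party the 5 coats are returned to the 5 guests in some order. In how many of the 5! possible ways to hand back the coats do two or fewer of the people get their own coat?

109

# with exactly i fixed is C(5,i)·!(5-i); sum over i=0..2:
  i=0: C(5,0)·!5 = 1·44 = 44
  i=1: C(5,1)·!4 = 5·9 = 45
  i=2: C(5,2)·!3 = 10·2 = 20
Total = 109.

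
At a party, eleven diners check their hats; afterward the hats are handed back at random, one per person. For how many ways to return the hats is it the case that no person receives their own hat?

14684570

By inclusion-exclusion, !11 = Σ (-1)^k · 11!/k! for k=0..11
= 11! - 11!/1! + 11!/2! - 11!/3! + 11!/4! - 11!/5! + 11!/6! - 11!/7! + 11!/8! - 11!/9! + 11!/10! - 11!/11!
= 39916800 - 39916800 + 19958400 - 6652800 + 1663200 - 332640 + 55440 - 7920 + 990 - 110 + 11 - 1
= 14684570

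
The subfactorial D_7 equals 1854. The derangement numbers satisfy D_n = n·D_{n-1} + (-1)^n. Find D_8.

D_8 = 8·1854 + 1 = 14833.

14833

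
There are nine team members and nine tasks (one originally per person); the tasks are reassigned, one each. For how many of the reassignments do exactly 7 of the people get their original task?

36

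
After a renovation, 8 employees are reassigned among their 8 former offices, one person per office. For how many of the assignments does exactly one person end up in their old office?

Choose which one of the 8 is fixed: C(8,1) = 8.
The other 7 form a derangement: !7 = 1854.
Total: 8 × 1854 = 14832.

14832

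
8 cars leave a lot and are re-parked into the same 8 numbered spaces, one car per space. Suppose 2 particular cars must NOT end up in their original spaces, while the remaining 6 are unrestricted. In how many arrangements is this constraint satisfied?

Let A_j be the event that the j-th constrained one is fixed. By inclusion-exclusion over the 2 events:
Σ_{j=0}^{2} (-1)^j C(2,j)(8-j)!
= C(2,0)·8! - C(2,1)·7! + C(2,2)·6!
= 40320 - 10080 + 720
= 30960

30960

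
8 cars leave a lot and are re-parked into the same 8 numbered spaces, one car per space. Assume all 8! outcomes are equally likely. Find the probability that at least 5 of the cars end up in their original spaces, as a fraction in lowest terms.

47/13440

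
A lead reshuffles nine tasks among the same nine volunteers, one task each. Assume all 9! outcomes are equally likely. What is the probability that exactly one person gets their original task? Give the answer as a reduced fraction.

2119/5760

Favorable outcomes: C(9,1)·!8 = 9·14833 = 133497.
Total outcomes: 9! = 362880.
Probability = 133497/362880 = 2119/5760.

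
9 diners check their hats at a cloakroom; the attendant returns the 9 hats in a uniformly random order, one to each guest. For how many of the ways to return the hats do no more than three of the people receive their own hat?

355997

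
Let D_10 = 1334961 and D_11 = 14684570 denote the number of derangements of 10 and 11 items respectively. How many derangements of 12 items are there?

176214841

D_12 = (12-1)·(D_11 + D_10) = 11·(14684570 + 1334961) = 11·16019531 = 176214841.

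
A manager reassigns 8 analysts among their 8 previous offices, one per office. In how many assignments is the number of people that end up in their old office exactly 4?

Choose which 4 of the 8 are fixed: C(8,4) = 70.
The remaining 4 must be deranged: !4 = 9.
Total: 70 × 9 = 630.

630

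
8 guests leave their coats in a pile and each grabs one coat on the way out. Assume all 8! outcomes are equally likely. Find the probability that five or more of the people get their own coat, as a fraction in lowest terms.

Favorable outcomes: Σ_{i≥5} C(8,i)·!(8-i) = 56·2 + 28·1 + 8·0 + 1·1 = 141.
Total outcomes: 8! = 40320.
Probability = 141/40320 = 47/13440.

47/13440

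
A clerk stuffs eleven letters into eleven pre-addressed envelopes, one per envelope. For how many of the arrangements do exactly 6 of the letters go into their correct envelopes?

20328

Choose which 6 of the 11 are fixed: C(11,6) = 462.
The other 5 form a derangement: !5 = 44.
Total: 462 × 44 = 20328.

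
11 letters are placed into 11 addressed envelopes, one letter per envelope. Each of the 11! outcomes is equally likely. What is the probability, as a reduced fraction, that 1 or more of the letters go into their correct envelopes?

2523223/3991680

Favorable outcomes: Σ_{i≥1} C(11,i)·!(11-i) = 11·1334961 + 55·133496 + 165·14833 + 330·1854 + 462·265 + 462·44 + 330·9 + 165·2 + 55·1 + 11·0 + 1·1 = 25232230.
Total outcomes: 11! = 39916800.
Probability = 25232230/39916800 = 2523223/3991680.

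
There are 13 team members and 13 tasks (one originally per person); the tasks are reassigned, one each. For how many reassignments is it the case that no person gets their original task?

2290792932

The subfactorial !13 = [13!/e] (nearest integer).
13! = 6227020800, and 6227020800/e ≈ 2290792932.07, so !13 = 2290792932.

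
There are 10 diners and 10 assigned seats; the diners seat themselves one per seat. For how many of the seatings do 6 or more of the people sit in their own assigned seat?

2176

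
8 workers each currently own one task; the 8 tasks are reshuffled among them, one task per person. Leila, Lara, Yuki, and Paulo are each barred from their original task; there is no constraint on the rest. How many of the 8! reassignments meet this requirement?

24024

Inclusion-exclusion on the 4 forbidden self-matches:
Σ_{j=0}^{4} (-1)^j C(4,j)(8-j)!
= C(4,0)·8! - C(4,1)·7! + C(4,2)·6! - C(4,3)·5! + C(4,4)·4!
= 40320 - 20160 + 4320 - 480 + 24
= 24024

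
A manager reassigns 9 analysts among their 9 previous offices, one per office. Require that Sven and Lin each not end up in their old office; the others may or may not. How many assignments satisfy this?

287280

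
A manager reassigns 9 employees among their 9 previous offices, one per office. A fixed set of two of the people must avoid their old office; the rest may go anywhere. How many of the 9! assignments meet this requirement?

287280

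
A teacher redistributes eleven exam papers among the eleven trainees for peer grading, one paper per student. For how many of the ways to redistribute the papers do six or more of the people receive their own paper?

23684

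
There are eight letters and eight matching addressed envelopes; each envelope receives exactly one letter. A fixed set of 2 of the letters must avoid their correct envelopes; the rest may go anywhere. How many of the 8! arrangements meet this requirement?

Let A_j be the event that the j-th constrained one is fixed. By inclusion-exclusion over the 2 events:
Σ_{j=0}^{2} (-1)^j C(2,j)(8-j)!
= C(2,0)·8! - C(2,1)·7! + C(2,2)·6!
= 40320 - 10080 + 720
= 30960

30960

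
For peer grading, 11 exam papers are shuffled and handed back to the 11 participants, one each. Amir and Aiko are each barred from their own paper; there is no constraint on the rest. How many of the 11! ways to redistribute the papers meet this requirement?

33022080

Inclusion-exclusion on the 2 forbidden self-matches:
Σ_{j=0}^{2} (-1)^j C(2,j)(11-j)!
= C(2,0)·11! - C(2,1)·10! + C(2,2)·9!
= 39916800 - 7257600 + 362880
= 33022080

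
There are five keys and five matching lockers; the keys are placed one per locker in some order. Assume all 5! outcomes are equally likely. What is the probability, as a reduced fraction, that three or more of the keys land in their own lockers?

Favorable outcomes: Σ_{i≥3} C(5,i)·!(5-i) = 10·1 + 5·0 + 1·1 = 11.
Total outcomes: 5! = 120.
Probability = 11/120 = 11/120.

11/120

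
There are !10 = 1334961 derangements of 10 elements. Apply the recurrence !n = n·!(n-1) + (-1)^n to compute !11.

14684570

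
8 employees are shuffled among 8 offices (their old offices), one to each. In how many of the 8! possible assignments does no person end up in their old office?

14833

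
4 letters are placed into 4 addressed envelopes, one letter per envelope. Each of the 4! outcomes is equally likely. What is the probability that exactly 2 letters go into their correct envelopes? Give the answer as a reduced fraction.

1/4

Favorable outcomes: C(4,2)·!2 = 6·1 = 6.
Total outcomes: 4! = 24.
Probability = 6/24 = 1/4.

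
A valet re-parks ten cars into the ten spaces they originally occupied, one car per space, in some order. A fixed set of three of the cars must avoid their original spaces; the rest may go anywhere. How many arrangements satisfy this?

Let A_j be the event that the j-th constrained one is fixed. By inclusion-exclusion over the 3 events:
Σ_{j=0}^{3} (-1)^j C(3,j)(10-j)!
= C(3,0)·10! - C(3,1)·9! + C(3,2)·8! - C(3,3)·7!
= 3628800 - 1088640 + 120960 - 5040
= 2656080

2656080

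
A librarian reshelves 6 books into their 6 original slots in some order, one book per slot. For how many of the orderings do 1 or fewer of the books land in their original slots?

529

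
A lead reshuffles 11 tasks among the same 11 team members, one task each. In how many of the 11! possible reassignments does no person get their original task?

14684570

Use !n = (n-1)(!(n-1) + !(n-2)).
!11 = 10·(1334961 + 133496) = 10·1468457 = 14684570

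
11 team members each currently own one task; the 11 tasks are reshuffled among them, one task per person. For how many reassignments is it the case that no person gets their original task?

14684570

The number of derangements of 11 is !11 = Σ_{k=0}^{11} (-1)^k·11!/k!
= 11! - 11!/1! + 11!/2! - 11!/3! + 11!/4! - 11!/5! + 11!/6! - 11!/7! + 11!/8! - 11!/9! + 11!/10! - 11!/11!
= 39916800 - 39916800 + 19958400 - 6652800 + 1663200 - 332640 + 55440 - 7920 + 990 - 110 + 11 - 1
= 14684570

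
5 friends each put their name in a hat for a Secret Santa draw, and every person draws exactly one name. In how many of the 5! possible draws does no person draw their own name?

44

By inclusion-exclusion, !5 = Σ (-1)^k · 5!/k! for k=0..5
= 5! - 5!/1! + 5!/2! - 5!/3! + 5!/4! - 5!/5!
= 120 - 120 + 60 - 20 + 5 - 1
= 44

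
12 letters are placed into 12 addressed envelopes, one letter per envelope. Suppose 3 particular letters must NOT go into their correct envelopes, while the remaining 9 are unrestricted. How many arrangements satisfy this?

369774720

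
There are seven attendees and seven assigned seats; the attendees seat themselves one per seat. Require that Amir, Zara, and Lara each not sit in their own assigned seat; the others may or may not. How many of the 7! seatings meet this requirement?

Inclusion-exclusion on the 3 forbidden self-matches:
Σ_{j=0}^{3} (-1)^j C(3,j)(7-j)!
= C(3,0)·7! - C(3,1)·6! + C(3,2)·5! - C(3,3)·4!
= 5040 - 2160 + 360 - 24
= 3216

3216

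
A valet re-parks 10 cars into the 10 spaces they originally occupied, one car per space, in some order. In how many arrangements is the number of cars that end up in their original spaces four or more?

Sum C(10,i)·!(10-i) for i = 4..10:
  i=4: C(10,4)·!6 = 210·265 = 55650
  i=5: C(10,5)·!5 = 252·44 = 11088
  i=6: C(10,6)·!4 = 210·9 = 1890
  i=7: C(10,7)·!3 = 120·2 = 240
  i=8: C(10,8)·!2 = 45·1 = 45
  i=9: C(10,9)·!1 = 10·0 = 0
  i=10: C(10,10)·!0 = 1·1 = 1
Total = 68914.

68914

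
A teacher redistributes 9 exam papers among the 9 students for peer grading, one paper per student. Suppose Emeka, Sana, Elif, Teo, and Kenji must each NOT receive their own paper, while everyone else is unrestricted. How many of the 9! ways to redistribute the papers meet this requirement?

Let A_j be the event that the j-th constrained one is fixed. By inclusion-exclusion over the 5 events:
Σ_{j=0}^{5} (-1)^j C(5,j)(9-j)!
= C(5,0)·9! - C(5,1)·8! + C(5,2)·7! - C(5,3)·6! + C(5,4)·5! - C(5,5)·4!
= 362880 - 201600 + 50400 - 7200 + 600 - 24
= 205056

205056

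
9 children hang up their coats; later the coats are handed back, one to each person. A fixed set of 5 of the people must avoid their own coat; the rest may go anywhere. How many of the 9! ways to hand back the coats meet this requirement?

Let A_j be the event that the j-th constrained one is fixed. By inclusion-exclusion over the 5 events:
Σ_{j=0}^{5} (-1)^j C(5,j)(9-j)!
= C(5,0)·9! - C(5,1)·8! + C(5,2)·7! - C(5,3)·6! + C(5,4)·5! - C(5,5)·4!
= 362880 - 201600 + 50400 - 7200 + 600 - 24
= 205056

205056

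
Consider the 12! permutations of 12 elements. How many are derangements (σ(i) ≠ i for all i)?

176214841

Use !n = (n-1)(!(n-1) + !(n-2)).
!12 = 11·(14684570 + 1334961) = 11·16019531 = 176214841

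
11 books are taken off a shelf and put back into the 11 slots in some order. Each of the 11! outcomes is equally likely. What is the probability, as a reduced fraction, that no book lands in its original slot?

Favorable outcomes: !11 = 14684570.
Total outcomes: 11! = 39916800.
Probability = 14684570/39916800 = 1468457/3991680.

1468457/3991680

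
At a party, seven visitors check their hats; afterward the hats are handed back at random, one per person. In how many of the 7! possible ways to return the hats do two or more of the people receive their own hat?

1331

Sum C(7,i)·!(7-i) for i = 2..7:
  i=2: C(7,2)·!5 = 21·44 = 924
  i=3: C(7,3)·!4 = 35·9 = 315
  i=4: C(7,4)·!3 = 35·2 = 70
  i=5: C(7,5)·!2 = 21·1 = 21
  i=6: C(7,6)·!1 = 7·0 = 0
  i=7: C(7,7)·!0 = 1·1 = 1
Total = 1331.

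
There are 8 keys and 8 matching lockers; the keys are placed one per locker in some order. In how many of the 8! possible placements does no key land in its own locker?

14833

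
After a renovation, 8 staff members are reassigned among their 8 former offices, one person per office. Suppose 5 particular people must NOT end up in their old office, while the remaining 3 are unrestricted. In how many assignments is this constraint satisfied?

21234

Inclusion-exclusion on the 5 forbidden self-matches:
Σ_{j=0}^{5} (-1)^j C(5,j)(8-j)!
= C(5,0)·8! - C(5,1)·7! + C(5,2)·6! - C(5,3)·5! + C(5,4)·4! - C(5,5)·3!
= 40320 - 25200 + 7200 - 1200 + 120 - 6
= 21234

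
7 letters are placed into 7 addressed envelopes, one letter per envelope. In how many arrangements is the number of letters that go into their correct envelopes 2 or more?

Sum C(7,i)·!(7-i) for i = 2..7:
  i=2: C(7,2)·!5 = 21·44 = 924
  i=3: C(7,3)·!4 = 35·9 = 315
  i=4: C(7,4)·!3 = 35·2 = 70
  i=5: C(7,5)·!2 = 21·1 = 21
  i=6: C(7,6)·!1 = 7·0 = 0
  i=7: C(7,7)·!0 = 1·1 = 1
Total = 1331.

1331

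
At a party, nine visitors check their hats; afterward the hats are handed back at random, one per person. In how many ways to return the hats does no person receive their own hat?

Use !n = (n-1)(!(n-1) + !(n-2)).
!9 = 8·(14833 + 1854) = 8·16687 = 133496

133496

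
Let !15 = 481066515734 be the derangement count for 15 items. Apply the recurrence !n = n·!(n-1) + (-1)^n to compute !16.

!16 = 16·481066515734 + 1 = 7697064251745.

7697064251745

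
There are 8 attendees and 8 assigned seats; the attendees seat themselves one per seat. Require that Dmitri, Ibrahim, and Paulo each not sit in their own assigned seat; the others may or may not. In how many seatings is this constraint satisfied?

27240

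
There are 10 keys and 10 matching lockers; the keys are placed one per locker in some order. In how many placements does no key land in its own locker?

1334961

Use !n = (n-1)(!(n-1) + !(n-2)).
!10 = 9·(133496 + 14833) = 9·148329 = 1334961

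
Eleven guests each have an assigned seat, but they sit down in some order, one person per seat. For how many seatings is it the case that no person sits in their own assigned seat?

Recurrence: !11 = 11·!10 + (-1)^11.
!11 = 11·1334961 - 1 = 14684570

14684570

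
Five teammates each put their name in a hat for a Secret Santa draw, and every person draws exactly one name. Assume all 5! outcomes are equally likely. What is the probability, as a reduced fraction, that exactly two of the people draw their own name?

Favorable outcomes: C(5,2)·!3 = 10·2 = 20.
Total outcomes: 5! = 120.
Probability = 20/120 = 1/6.

1/6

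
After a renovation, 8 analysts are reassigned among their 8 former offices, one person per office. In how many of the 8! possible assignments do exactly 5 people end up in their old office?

112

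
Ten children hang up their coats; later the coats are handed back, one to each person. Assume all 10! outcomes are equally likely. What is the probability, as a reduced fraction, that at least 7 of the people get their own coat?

Favorable outcomes: Σ_{i≥7} C(10,i)·!(10-i) = 120·2 + 45·1 + 10·0 + 1·1 = 286.
Total outcomes: 10! = 3628800.
Probability = 286/3628800 = 143/1814400.

143/1814400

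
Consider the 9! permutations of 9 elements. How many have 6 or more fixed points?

205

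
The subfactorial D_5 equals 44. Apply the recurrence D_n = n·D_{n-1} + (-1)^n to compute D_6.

265

D_6 = 6·44 + 1 = 265.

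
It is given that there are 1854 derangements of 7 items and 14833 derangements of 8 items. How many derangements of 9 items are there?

133496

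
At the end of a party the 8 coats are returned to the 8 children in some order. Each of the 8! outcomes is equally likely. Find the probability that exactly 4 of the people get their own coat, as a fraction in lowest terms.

1/64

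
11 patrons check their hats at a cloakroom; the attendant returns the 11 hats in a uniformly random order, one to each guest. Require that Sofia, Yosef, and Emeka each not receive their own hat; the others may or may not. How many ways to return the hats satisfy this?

30078720

Let A_j be the event that the j-th constrained one is fixed. By inclusion-exclusion over the 3 events:
Σ_{j=0}^{3} (-1)^j C(3,j)(11-j)!
= C(3,0)·11! - C(3,1)·10! + C(3,2)·9! - C(3,3)·8!
= 39916800 - 10886400 + 1088640 - 40320
= 30078720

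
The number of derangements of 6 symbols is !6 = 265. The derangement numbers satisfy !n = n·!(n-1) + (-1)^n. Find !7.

1854

!7 = 7·265 - 1 = 1854.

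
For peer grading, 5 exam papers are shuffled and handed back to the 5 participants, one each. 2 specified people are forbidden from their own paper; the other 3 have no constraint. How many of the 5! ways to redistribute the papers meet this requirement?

78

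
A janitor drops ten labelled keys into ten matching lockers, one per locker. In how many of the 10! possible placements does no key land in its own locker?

1334961

The number of derangements of 10 is !10 = Σ_{k=0}^{10} (-1)^k·10!/k!
= 10! - 10!/1! + 10!/2! - 10!/3! + 10!/4! - 10!/5! + 10!/6! - 10!/7! + 10!/8! - 10!/9! + 10!/10!
= 3628800 - 3628800 + 1814400 - 604800 + 151200 - 30240 + 5040 - 720 + 90 - 10 + 1
= 1334961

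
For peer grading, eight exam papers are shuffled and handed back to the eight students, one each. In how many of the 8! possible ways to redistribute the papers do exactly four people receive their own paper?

630

Pick the 4 fixed positions: C(8,4) = 70 ways.
The remaining 4 must be deranged: !4 = 9.
Total: 70 × 9 = 630.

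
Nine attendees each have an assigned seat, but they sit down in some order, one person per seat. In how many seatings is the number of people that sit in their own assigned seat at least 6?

205

Sum C(9,i)·!(9-i) for i = 6..9:
  i=6: C(9,6)·!3 = 84·2 = 168
  i=7: C(9,7)·!2 = 36·1 = 36
  i=8: C(9,8)·!1 = 9·0 = 0
  i=9: C(9,9)·!0 = 1·1 = 1
Total = 205.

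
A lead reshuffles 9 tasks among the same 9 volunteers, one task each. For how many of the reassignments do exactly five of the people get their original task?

1134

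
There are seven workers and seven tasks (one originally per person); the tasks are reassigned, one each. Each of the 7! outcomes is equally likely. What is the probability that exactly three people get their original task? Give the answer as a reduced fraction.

1/16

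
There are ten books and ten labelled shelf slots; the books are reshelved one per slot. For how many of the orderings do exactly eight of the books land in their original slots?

45

Pick the 8 fixed positions: C(10,8) = 45 ways.
The other 2 form a derangement: !2 = 1.
Total: 45 × 1 = 45.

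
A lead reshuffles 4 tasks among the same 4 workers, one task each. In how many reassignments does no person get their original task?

9

The number of derangements of 4 is !4 = Σ_{k=0}^{4} (-1)^k·4!/k!
= 4! - 4!/1! + 4!/2! - 4!/3! + 4!/4!
= 24 - 24 + 12 - 4 + 1
= 9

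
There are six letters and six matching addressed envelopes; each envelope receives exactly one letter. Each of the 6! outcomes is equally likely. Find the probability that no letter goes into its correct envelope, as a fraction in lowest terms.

53/144

Favorable outcomes: !6 = 265.
Total outcomes: 6! = 720.
Probability = 265/720 = 53/144.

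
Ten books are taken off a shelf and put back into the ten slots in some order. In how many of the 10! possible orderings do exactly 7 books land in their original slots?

240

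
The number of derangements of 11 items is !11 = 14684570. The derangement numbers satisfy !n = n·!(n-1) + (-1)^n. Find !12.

176214841

!12 = 12·14684570 + 1 = 176214841.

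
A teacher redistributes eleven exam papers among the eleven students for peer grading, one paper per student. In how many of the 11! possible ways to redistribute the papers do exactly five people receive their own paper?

Choose which 5 of the 11 are fixed: C(11,5) = 462.
The other 6 form a derangement: !6 = 265.
Total: 462 × 265 = 122430.

122430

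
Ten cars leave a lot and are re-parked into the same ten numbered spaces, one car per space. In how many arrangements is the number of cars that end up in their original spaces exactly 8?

45

Choose which 8 of the 10 are fixed: C(10,8) = 45.
The other 2 form a derangement: !2 = 1.
Total: 45 × 1 = 45.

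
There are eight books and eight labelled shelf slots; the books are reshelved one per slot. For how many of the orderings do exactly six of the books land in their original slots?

28

Pick the 6 fixed positions: C(8,6) = 28 ways.
The remaining 2 must be deranged: !2 = 1.
Total: 28 × 1 = 28.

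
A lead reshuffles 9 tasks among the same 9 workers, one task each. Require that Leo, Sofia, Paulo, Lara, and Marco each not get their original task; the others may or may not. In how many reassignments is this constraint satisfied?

205056

Let A_j be the event that the j-th constrained one is fixed. By inclusion-exclusion over the 5 events:
Σ_{j=0}^{5} (-1)^j C(5,j)(9-j)!
= C(5,0)·9! - C(5,1)·8! + C(5,2)·7! - C(5,3)·6! + C(5,4)·5! - C(5,5)·4!
= 362880 - 201600 + 50400 - 7200 + 600 - 24
= 205056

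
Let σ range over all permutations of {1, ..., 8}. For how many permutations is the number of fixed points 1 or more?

25487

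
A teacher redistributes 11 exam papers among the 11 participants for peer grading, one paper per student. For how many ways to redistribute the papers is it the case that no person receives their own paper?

14684570

The subfactorial !11 = [11!/e] (nearest integer).
11! = 39916800, and 39916800/e ≈ 14684570.08, so !11 = 14684570.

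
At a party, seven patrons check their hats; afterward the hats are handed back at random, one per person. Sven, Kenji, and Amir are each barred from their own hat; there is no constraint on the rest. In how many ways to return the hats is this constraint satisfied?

3216

Let A_j be the event that the j-th constrained one is fixed. By inclusion-exclusion over the 3 events:
Σ_{j=0}^{3} (-1)^j C(3,j)(7-j)!
= C(3,0)·7! - C(3,1)·6! + C(3,2)·5! - C(3,3)·4!
= 5040 - 2160 + 360 - 24
= 3216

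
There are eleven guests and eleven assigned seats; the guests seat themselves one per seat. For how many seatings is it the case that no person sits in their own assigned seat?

14684570

Use !n = (n-1)(!(n-1) + !(n-2)).
!11 = 10·(1334961 + 133496) = 10·1468457 = 14684570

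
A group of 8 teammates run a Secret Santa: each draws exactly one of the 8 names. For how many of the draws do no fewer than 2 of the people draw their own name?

# with exactly i fixed is C(8,i)·!(8-i); sum over i=2..8:
  i=2: C(8,2)·!6 = 28·265 = 7420
  i=3: C(8,3)·!5 = 56·44 = 2464
  i=4: C(8,4)·!4 = 70·9 = 630
  i=5: C(8,5)·!3 = 56·2 = 112
  i=6: C(8,6)·!2 = 28·1 = 28
  i=7: C(8,7)·!1 = 8·0 = 0
  i=8: C(8,8)·!0 = 1·1 = 1
Total = 10655.

10655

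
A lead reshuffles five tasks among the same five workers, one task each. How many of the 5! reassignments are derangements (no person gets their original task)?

44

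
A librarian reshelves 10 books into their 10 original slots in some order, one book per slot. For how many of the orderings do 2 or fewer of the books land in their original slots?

3337406

# with exactly i fixed is C(10,i)·!(10-i); sum over i=0..2:
  i=0: C(10,0)·!10 = 1·1334961 = 1334961
  i=1: C(10,1)·!9 = 10·133496 = 1334960
  i=2: C(10,2)·!8 = 45·14833 = 667485
Total = 3337406.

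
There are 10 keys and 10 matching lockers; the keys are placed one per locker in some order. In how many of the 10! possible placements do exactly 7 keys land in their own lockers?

240

Choose which 7 of the 10 are fixed: C(10,7) = 120.
The other 3 form a derangement: !3 = 2.
Total: 120 × 2 = 240.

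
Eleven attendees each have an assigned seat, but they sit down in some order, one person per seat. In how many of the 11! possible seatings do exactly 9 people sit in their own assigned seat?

55

Pick the 9 fixed positions: C(11,9) = 55 ways.
The remaining 2 must be deranged: !2 = 1.
Total: 55 × 1 = 55.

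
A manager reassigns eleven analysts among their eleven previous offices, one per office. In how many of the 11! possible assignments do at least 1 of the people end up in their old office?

# with exactly i fixed is C(11,i)·!(11-i); sum over i=1..11:
  i=1: C(11,1)·!10 = 11·1334961 = 14684571
  i=2: C(11,2)·!9 = 55·133496 = 7342280
  i=3: C(11,3)·!8 = 165·14833 = 2447445
  i=4: C(11,4)·!7 = 330·1854 = 611820
  i=5: C(11,5)·!6 = 462·265 = 122430
  i=6: C(11,6)·!5 = 462·44 = 20328
  i=7: C(11,7)·!4 = 330·9 = 2970
  i=8: C(11,8)·!3 = 165·2 = 330
  i=9: C(11,9)·!2 = 55·1 = 55
  i=10: C(11,10)·!1 = 11·0 = 0
  i=11: C(11,11)·!0 = 1·1 = 1
Total = 25232230.

25232230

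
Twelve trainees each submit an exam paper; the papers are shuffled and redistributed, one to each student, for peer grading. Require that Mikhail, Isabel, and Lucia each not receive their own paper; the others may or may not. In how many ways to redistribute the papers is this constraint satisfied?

Let A_j be the event that the j-th constrained one is fixed. By inclusion-exclusion over the 3 events:
Σ_{j=0}^{3} (-1)^j C(3,j)(12-j)!
= C(3,0)·12! - C(3,1)·11! + C(3,2)·10! - C(3,3)·9!
= 479001600 - 119750400 + 10886400 - 362880
= 369774720

369774720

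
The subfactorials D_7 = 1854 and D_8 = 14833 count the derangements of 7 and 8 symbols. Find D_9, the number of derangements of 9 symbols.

D_9 = (9-1)·(D_8 + D_7) = 8·(14833 + 1854) = 8·16687 = 133496.

133496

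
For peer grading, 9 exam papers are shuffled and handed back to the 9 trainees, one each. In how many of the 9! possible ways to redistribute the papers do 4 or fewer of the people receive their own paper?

361541

Sum C(9,i)·!(9-i) for i = 0..4:
  i=0: C(9,0)·!9 = 1·133496 = 133496
  i=1: C(9,1)·!8 = 9·14833 = 133497
  i=2: C(9,2)·!7 = 36·1854 = 66744
  i=3: C(9,3)·!6 = 84·265 = 22260
  i=4: C(9,4)·!5 = 126·44 = 5544
Total = 361541.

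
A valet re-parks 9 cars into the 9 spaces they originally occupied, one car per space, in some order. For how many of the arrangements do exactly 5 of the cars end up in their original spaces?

1134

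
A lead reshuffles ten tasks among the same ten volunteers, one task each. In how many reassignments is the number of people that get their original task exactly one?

1334960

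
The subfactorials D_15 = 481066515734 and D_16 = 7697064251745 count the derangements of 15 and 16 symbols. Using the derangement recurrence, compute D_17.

130850092279664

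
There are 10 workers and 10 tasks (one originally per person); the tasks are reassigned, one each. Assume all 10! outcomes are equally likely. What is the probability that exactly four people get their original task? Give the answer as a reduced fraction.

Favorable outcomes: C(10,4)·!6 = 210·265 = 55650.
Total outcomes: 10! = 3628800.
Probability = 55650/3628800 = 53/3456.

53/3456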